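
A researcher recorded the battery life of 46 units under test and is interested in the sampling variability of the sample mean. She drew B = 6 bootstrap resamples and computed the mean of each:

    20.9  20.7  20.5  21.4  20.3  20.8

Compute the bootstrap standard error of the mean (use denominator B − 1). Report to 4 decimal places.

SE* = 0.3777

Bootstrap SE is the standard deviation of the 6 replicate means.
Mean of replicates: (20.9 + 20.7 + 20.5 + 21.4 + 20.3 + 20.8) / 6 = 124.60000 / 6 = 20.76667
Sum of squared deviations: (+0.13333)² + (−0.06667)² + (−0.26667)² + (+0.63333)² + (−0.46667)² + (+0.03333)² = 0.71333
Variance = 0.71333 / 5 = 0.14267
SE* = √0.14267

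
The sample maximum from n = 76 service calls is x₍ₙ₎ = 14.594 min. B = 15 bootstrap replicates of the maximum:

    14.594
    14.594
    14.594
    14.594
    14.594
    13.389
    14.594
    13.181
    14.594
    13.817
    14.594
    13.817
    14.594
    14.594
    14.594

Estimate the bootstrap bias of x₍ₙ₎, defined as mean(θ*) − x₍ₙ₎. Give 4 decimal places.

mean(θ*) = (14.594 + 14.594 + 14.594 + 14.594 + 14.594 + 13.389 + 14.594 + 13.181 + 14.594 + 13.817 + 14.594 + 13.817 + 14.594 + 14.594 + 14.594) / 15 = 14.31587
bias = 14.31587 − 14.594

bias = −0.2781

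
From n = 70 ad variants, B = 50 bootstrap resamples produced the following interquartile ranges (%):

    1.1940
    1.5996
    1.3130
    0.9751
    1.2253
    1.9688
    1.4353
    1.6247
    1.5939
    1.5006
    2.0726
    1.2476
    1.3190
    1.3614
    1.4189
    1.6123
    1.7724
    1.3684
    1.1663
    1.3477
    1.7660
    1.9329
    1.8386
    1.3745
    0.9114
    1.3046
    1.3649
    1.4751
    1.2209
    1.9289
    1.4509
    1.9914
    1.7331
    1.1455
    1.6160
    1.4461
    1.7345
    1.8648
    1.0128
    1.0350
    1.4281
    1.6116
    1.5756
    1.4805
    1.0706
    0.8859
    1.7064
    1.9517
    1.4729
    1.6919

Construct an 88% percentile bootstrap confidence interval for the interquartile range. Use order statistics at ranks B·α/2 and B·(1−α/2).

Sorted replicates: 0.8859, 0.9114, 0.9751, 1.0128, 1.0350, 1.0706, 1.1455, 1.1663, 1.1940, 1.2209, 1.2253, 1.2476, 1.3046, 1.3130, 1.3190, 1.3477, 1.3614, 1.3649, 1.3684, 1.3745, 1.4189, 1.4281, 1.4353, 1.4461, 1.4509, 1.4729, 1.4751, 1.4805, 1.5006, 1.5756, 1.5939, 1.5996, 1.6116, 1.6123, 1.6160, 1.6247, 1.6919, 1.7064, 1.7331, 1.7345, 1.7660, 1.7724, 1.8386, 1.8648, 1.9289, 1.9329, 1.9517, 1.9688, 1.9914, 2.0726
α = 0.12; lower rank = 50 × 0.060 = 3; upper rank = 50 × 0.940 = 47.
The 3rd smallest replicate is 0.9751; the 47th is 1.9517.

(0.9751, 1.9517)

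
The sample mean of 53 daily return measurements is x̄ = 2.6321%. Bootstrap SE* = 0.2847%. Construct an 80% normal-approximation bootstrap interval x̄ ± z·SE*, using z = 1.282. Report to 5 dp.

(2.26711, 2.99709)

Margin = 1.282 × 0.2847 = 0.364985
Interval: 2.6321 ± 0.364985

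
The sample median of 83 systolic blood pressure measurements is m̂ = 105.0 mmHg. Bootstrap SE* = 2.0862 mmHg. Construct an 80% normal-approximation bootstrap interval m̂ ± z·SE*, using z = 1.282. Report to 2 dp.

Margin = 1.282 × 2.0862 = 2.675
Interval: 105.0 ± 2.675

(102.33, 107.67)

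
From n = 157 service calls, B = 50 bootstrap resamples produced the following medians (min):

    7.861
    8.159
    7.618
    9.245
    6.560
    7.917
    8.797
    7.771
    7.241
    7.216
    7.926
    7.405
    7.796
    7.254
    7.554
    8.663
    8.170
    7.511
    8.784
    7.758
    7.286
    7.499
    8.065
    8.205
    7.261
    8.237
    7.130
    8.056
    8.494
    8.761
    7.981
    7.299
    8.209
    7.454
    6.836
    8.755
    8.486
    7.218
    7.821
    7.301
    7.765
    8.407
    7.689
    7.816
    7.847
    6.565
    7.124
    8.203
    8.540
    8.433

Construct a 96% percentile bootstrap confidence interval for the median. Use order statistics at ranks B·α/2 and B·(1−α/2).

(6.560, 8.797)

Sorted replicates: 6.560, 6.565, 6.836, 7.124, 7.130, 7.216, 7.218, 7.241, 7.254, 7.261, 7.286, 7.299, 7.301, 7.405, 7.454, 7.499, 7.511, 7.554, 7.618, 7.689, 7.758, 7.765, 7.771, 7.796, 7.816, 7.821, 7.847, 7.861, 7.917, 7.926, 7.981, 8.056, 8.065, 8.159, 8.170, 8.203, 8.205, 8.209, 8.237, 8.407, 8.433, 8.486, 8.494, 8.540, 8.663, 8.755, 8.761, 8.784, 8.797, 9.245
α = 0.04; lower rank = 50 × 0.020 = 1; upper rank = 50 × 0.980 = 49.
The 1st smallest replicate is 6.560; the 49th is 8.797.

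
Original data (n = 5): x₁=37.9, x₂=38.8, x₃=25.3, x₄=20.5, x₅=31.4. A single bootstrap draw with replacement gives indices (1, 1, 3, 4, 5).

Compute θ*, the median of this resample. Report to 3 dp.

Resample values: 37.9, 37.9, 25.3, 20.5, 31.4.
Sorted: 20.5, 25.3, 31.4, 37.9, 37.9
Median = middle value = 31.400

θ* = 31.400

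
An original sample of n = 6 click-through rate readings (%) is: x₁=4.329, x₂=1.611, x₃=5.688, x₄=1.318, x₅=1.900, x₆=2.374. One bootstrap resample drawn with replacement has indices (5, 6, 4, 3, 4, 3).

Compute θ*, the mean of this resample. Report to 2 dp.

θ* = 3.05

Resample values: 1.900, 2.374, 1.318, 5.688, 1.318, 5.688.
Mean = (1.900 + 2.374 + 1.318 + 5.688 + 1.318 + 5.688) / 6 = 18.2860 / 6 = 3.05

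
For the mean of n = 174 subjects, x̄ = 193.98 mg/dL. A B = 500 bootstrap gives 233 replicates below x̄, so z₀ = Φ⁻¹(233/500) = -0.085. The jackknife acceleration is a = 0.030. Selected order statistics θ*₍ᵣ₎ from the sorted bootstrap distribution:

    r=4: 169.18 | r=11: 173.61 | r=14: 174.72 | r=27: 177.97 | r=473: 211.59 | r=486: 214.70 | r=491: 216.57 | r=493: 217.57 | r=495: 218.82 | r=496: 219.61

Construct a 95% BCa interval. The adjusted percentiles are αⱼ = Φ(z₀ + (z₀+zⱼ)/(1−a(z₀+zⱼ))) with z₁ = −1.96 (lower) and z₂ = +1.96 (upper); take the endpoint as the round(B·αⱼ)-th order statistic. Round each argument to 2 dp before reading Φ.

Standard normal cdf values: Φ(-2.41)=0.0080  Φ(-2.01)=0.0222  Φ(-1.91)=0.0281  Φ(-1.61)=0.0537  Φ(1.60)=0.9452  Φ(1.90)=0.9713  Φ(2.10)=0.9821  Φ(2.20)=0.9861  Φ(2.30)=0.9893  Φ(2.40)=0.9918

(173.61, 214.70)

Lower: z₀ + z₁ = -0.085 + (-1.960) = -2.045; 1 − a(z₀+z₁) = 1 − (0.030)(-2.045) = 1.0614; argument = -0.085 + (-2.045)/1.0614 = -2.0118 → -2.01.
α₁ = Φ(-2.01) = 0.0222; rank = round(500 × 0.0222) = 11; θ*₍11₎ = 173.61.
Upper: z₀ + z₂ = 1.875; 1 − a(z₀+z₂) = 0.9437; argument = 1.9018 → 1.90; α₂ = 0.9713; rank = 486; θ*₍486₎ = 214.70.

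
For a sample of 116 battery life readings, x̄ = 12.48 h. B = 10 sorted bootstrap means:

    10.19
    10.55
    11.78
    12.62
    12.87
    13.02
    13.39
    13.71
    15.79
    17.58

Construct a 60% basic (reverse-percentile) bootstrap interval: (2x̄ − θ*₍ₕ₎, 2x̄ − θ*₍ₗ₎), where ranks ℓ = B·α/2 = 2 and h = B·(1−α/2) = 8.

Percentile endpoints at ranks 2 and 8: θ*₍2₎ = 10.55, θ*₍8₎ = 13.71.
Basic interval reflects these around x̄:
  lower = 2 × 12.48 − 13.71 = 11.25
  upper = 2 × 12.48 − 10.55 = 14.41

(11.25, 14.41)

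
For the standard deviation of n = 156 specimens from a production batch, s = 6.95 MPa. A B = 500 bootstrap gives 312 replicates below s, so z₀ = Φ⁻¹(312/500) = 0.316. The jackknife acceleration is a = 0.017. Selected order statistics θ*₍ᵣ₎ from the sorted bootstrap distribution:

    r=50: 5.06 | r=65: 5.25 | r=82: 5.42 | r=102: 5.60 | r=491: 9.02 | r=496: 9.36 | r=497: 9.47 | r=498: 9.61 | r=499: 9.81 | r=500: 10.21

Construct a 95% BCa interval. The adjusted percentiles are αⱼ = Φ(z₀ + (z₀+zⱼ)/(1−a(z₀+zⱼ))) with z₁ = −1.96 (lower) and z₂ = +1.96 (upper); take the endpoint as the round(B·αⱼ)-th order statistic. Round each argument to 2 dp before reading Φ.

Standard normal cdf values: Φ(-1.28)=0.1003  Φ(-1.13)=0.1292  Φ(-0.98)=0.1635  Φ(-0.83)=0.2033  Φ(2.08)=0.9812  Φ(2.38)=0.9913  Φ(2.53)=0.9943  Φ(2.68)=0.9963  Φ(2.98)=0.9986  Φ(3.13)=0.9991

(5.06, 9.61)

Lower: z₀ + z₁ = 0.316 + (-1.960) = -1.644; 1 − a(z₀+z₁) = 1 − (0.017)(-1.644) = 1.0279; argument = 0.316 + (-1.644)/1.0279 = -1.2833 → -1.28.
α₁ = Φ(-1.28) = 0.1003; rank = round(500 × 0.1003) = 50; θ*₍50₎ = 5.06.
Upper: z₀ + z₂ = 2.276; 1 − a(z₀+z₂) = 0.9613; argument = 2.6836 → 2.68; α₂ = 0.9963; rank = 498; θ*₍498₎ = 9.61.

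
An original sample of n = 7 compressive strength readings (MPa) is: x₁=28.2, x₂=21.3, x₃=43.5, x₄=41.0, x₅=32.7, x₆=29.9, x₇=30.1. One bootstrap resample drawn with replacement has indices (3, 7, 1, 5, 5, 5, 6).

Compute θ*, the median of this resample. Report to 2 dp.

θ* = 32.70

Resample values: 43.5, 30.1, 28.2, 32.7, 32.7, 32.7, 29.9.
Sorted: 28.2, 29.9, 30.1, 32.7, 32.7, 32.7, 43.5
Median = middle value = 32.70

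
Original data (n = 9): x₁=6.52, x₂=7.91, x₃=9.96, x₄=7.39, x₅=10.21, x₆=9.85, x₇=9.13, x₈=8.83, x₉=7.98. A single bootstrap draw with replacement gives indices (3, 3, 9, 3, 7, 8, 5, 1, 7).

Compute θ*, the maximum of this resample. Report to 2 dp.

θ* = 10.21

Resample values: 9.96, 9.96, 7.98, 9.96, 9.13, 8.83, 10.21, 6.52, 9.13.
Maximum = 10.21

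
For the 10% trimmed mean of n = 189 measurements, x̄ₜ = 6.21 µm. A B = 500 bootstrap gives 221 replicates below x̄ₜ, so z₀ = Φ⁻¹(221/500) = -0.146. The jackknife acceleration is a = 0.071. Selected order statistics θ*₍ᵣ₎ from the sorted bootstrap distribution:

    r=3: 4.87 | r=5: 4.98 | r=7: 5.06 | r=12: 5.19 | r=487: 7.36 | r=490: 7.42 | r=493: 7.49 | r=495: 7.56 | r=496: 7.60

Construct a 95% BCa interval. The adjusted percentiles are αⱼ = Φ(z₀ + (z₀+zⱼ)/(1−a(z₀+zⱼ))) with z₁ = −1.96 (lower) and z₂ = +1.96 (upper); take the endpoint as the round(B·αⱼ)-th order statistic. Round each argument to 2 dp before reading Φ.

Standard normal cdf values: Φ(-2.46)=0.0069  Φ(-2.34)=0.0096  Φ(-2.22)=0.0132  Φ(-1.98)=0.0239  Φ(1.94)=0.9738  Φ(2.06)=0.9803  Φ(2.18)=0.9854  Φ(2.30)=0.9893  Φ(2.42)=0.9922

(5.19, 7.36)

Lower: z₀ + z₁ = -0.146 + (-1.960) = -2.106; 1 − a(z₀+z₁) = 1 − (0.071)(-2.106) = 1.1495; argument = -0.146 + (-2.106)/1.1495 = -1.9781 → -1.98.
α₁ = Φ(-1.98) = 0.0239; rank = round(500 × 0.0239) = 12; θ*₍12₎ = 5.19.
Upper: z₀ + z₂ = 1.814; 1 − a(z₀+z₂) = 0.8712; argument = 1.9362 → 1.94; α₂ = 0.9738; rank = 487; θ*₍487₎ = 7.36.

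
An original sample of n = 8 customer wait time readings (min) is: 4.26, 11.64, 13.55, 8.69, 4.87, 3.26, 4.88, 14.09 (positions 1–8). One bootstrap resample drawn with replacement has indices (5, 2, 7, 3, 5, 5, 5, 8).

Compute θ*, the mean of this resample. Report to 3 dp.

θ* = 7.955

Resample values: 4.87, 11.64, 4.88, 13.55, 4.87, 4.87, 4.87, 14.09.
Mean = (4.87 + 11.64 + 4.88 + 13.55 + 4.87 + 4.87 + 4.87 + 14.09) / 8 = 63.640 / 8 = 7.955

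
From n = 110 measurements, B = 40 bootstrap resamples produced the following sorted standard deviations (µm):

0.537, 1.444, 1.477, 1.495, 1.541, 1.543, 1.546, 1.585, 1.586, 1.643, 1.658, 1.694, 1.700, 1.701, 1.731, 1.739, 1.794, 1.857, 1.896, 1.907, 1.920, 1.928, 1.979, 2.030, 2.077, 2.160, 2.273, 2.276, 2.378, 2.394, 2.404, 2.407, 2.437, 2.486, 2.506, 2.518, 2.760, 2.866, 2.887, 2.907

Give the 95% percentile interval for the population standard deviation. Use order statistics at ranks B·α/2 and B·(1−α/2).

α = 0.05; lower rank = 40 × 0.025 = 1; upper rank = 40 × 0.975 = 39.
The 1st smallest replicate is 0.537; the 39th is 2.887.

(0.537, 2.887)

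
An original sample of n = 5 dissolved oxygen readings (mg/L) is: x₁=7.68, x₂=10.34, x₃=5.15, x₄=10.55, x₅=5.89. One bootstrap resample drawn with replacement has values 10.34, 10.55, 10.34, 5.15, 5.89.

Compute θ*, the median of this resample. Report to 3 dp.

Sorted: 5.15, 5.89, 10.34, 10.34, 10.55
Median = middle value = 10.340

θ* = 10.340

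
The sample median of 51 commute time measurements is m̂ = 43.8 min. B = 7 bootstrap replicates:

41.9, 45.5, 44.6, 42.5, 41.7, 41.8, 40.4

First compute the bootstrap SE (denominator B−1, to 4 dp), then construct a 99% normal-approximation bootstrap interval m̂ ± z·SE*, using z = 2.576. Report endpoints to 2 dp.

(39.19, 48.41)

Mean of replicates = 42.6286; sum of squared deviations = 19.1943; SE* = √(19.1943/6) = 1.7886
Margin = 2.576 × 1.7886 = 4.607
Interval: 43.8 ± 4.607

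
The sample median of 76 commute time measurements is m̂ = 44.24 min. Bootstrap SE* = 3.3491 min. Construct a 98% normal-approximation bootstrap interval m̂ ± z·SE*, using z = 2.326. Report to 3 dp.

(36.450, 52.030)

Margin = 2.326 × 3.3491 = 7.7900
Interval: 44.24 ± 7.7900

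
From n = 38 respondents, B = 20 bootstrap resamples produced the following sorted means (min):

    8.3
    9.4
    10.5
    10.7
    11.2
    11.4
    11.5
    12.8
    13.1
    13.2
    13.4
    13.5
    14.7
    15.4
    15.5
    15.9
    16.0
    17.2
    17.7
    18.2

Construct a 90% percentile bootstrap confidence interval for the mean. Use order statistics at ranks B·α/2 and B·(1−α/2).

(8.3, 17.7)

α = 0.10; lower rank = 20 × 0.050 = 1; upper rank = 20 × 0.950 = 19.
The 1st smallest replicate is 8.3; the 19th is 17.7.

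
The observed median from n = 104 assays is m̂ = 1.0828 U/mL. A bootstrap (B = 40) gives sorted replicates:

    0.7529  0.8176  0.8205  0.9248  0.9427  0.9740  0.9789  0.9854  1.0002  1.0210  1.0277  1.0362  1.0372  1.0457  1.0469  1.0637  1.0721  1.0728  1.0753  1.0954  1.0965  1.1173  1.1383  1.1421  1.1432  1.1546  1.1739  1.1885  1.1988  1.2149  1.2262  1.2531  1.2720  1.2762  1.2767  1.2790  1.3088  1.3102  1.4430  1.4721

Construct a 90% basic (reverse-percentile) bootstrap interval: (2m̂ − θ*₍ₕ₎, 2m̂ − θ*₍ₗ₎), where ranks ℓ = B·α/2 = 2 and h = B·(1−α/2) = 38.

Percentile endpoints at ranks 2 and 38: θ*₍2₎ = 0.8176, θ*₍38₎ = 1.3102.
Basic interval reflects these around m̂:
  lower = 2 × 1.0828 − 1.3102 = 0.8554
  upper = 2 × 1.0828 − 0.8176 = 1.3480

(0.8554, 1.3480)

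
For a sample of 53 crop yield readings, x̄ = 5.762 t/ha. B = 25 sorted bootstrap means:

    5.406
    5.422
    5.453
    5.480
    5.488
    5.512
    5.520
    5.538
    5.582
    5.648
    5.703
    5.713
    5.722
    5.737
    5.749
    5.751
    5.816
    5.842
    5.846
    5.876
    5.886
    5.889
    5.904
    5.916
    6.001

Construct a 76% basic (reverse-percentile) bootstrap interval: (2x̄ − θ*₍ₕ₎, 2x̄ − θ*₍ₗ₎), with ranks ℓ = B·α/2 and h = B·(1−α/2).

Percentile endpoints at ranks 3 and 22: θ*₍3₎ = 5.453, θ*₍22₎ = 5.889.
Basic interval reflects these around x̄:
  lower = 2 × 5.762 − 5.889 = 5.635
  upper = 2 × 5.762 − 5.453 = 6.071

(5.635, 6.071)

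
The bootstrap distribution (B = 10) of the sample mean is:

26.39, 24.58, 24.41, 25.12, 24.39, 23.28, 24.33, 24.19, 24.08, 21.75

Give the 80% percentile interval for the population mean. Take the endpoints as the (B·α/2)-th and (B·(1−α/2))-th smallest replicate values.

(21.75, 25.12)

Sorted replicates: 21.75, 23.28, 24.08, 24.19, 24.33, 24.39, 24.41, 24.58, 25.12, 26.39
α = 0.20; lower rank = 10 × 0.100 = 1; upper rank = 10 × 0.900 = 9.
The 1st smallest replicate is 21.75; the 9th is 25.12.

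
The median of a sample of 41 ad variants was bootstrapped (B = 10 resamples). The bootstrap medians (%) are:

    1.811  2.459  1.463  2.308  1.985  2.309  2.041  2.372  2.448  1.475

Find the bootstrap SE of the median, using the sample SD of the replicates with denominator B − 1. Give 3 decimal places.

SE* = 0.380

Bootstrap SE is the standard deviation of the 10 replicate medians.
Mean of replicates: (1.811 + 2.459 + 1.463 + 2.308 + 1.985 + 2.309 + 2.041 + 2.372 + 2.448 + 1.475) / 10 = 20.6710 / 10 = 2.0671
Sum of squared deviations: (−0.2561)² + (+0.3919)² + (−0.6041)² + (+0.2409)² + (−0.0821)² + (+0.2419)² + (−0.0261)² + (+0.3049)² + (+0.3809)² + (−0.5921)² = 1.2967
Variance = 1.2967 / 9 = 0.1441
SE* = √0.1441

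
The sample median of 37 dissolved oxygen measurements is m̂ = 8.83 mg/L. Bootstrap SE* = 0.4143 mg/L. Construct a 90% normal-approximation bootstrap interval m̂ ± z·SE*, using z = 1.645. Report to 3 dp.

Margin = 1.645 × 0.4143 = 0.6815
Interval: 8.83 ± 0.6815

(8.148, 9.512)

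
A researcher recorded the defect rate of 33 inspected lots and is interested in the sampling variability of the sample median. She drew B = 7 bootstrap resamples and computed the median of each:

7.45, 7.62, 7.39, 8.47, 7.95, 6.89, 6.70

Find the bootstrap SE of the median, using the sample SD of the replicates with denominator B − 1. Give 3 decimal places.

Bootstrap SE is the standard deviation of the 7 replicate medians.
Mean of replicates: (7.45 + 7.62 + 7.39 + 8.47 + 7.95 + 6.89 + 6.70) / 7 = 52.4700 / 7 = 7.4957
Sum of squared deviations: (−0.0457)² + (+0.1243)² + (−0.1057)² + (+0.9743)² + (+0.4543)² + (−0.6057)² + (−0.7957)² = 2.1844
Variance = 2.1844 / 6 = 0.3641
SE* = √0.3641

SE* = 0.603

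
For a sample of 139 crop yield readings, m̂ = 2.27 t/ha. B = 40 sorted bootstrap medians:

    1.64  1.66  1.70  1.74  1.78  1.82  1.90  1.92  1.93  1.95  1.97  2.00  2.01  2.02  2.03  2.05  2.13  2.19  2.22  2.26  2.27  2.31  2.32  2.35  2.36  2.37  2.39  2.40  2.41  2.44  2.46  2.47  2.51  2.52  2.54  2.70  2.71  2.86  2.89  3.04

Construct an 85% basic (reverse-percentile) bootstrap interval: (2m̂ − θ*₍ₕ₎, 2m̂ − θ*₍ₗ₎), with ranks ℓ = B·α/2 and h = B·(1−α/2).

Percentile endpoints at ranks 3 and 37: θ*₍3₎ = 1.70, θ*₍37₎ = 2.71.
Basic interval reflects these around m̂:
  lower = 2 × 2.27 − 2.71 = 1.83
  upper = 2 × 2.27 − 1.70 = 2.84

(1.83, 2.84)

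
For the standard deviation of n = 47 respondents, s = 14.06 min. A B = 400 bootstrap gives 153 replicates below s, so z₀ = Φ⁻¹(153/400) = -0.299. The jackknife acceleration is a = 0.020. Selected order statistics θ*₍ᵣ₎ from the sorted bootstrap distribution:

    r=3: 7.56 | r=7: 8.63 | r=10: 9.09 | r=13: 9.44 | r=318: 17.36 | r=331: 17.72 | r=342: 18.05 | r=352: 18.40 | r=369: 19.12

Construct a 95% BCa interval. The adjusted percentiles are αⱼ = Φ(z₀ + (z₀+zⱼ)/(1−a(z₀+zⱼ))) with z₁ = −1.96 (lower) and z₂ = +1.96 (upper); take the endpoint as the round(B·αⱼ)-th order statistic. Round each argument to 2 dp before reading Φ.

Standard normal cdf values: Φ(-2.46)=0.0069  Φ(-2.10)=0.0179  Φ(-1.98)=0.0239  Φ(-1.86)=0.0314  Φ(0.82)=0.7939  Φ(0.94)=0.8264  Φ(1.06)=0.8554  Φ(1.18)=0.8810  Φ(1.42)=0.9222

(7.56, 19.12)

Lower: z₀ + z₁ = -0.299 + (-1.960) = -2.259; 1 − a(z₀+z₁) = 1 − (0.020)(-2.259) = 1.0452; argument = -0.299 + (-2.259)/1.0452 = -2.4604 → -2.46.
α₁ = Φ(-2.46) = 0.0069; rank = round(400 × 0.0069) = 3; θ*₍3₎ = 7.56.
Upper: z₀ + z₂ = 1.661; 1 − a(z₀+z₂) = 0.9668; argument = 1.4191 → 1.42; α₂ = 0.9222; rank = 369; θ*₍369₎ = 19.12.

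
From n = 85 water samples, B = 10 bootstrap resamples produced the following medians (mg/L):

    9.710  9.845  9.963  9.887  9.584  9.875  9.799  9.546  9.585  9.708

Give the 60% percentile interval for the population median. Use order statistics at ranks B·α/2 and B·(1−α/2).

(9.584, 9.875)

Sorted replicates: 9.546, 9.584, 9.585, 9.708, 9.710, 9.799, 9.845, 9.875, 9.887, 9.963
α = 0.40; lower rank = 10 × 0.200 = 2; upper rank = 10 × 0.800 = 8.
The 2nd smallest replicate is 9.584; the 8th is 9.875.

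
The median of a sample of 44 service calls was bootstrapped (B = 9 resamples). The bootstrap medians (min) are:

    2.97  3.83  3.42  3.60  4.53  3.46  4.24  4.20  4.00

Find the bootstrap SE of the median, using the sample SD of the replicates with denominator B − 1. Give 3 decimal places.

SE* = 0.489

Bootstrap SE is the standard deviation of the 9 replicate medians.
Mean of replicates: (2.97 + 3.83 + 3.42 + 3.60 + 4.53 + 3.46 + 4.24 + 4.20 + 4.00) / 9 = 34.2500 / 9 = 3.8056
Sum of squared deviations: (−0.8356)² + (+0.0244)² + (−0.3856)² + (−0.2056)² + (+0.7244)² + (−0.3456)² + (+0.4344)² + (+0.3944)² + (+0.1944)² = 1.9160
Variance = 1.9160 / 8 = 0.2395
SE* = √0.2395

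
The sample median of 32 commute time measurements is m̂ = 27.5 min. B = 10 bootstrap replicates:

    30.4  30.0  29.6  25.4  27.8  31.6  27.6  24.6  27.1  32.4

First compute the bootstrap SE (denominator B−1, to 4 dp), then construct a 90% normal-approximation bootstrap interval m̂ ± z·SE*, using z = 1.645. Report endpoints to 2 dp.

Mean of replicates = 28.6500; sum of squared deviations = 59.7450; SE* = √(59.7450/9) = 2.5765
Margin = 1.645 × 2.5765 = 4.238
Interval: 27.5 ± 4.238

(23.26, 31.74)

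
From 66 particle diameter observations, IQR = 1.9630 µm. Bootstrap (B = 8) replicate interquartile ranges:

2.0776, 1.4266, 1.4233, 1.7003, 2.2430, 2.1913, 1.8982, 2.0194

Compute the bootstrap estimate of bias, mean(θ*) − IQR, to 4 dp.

bias = −0.0905

mean(θ*) = (2.0776 + 1.4266 + 1.4233 + 1.7003 + 2.2430 + 2.1913 + 1.8982 + 2.0194) / 8 = 1.87246
bias = 1.87246 − 1.9630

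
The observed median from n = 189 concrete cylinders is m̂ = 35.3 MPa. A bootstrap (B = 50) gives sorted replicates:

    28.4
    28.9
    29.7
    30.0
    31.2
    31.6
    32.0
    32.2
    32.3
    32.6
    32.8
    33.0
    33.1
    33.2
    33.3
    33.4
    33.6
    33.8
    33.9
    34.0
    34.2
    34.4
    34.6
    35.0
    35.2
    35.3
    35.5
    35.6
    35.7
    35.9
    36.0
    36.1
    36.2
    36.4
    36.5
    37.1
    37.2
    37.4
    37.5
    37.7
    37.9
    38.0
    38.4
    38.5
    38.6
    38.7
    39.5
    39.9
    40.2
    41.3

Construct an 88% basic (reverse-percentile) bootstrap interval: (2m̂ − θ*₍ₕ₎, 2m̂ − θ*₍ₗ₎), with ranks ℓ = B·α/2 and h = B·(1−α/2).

(31.1, 40.9)

Percentile endpoints at ranks 3 and 47: θ*₍3₎ = 29.7, θ*₍47₎ = 39.5.
Basic interval reflects these around m̂:
  lower = 2 × 35.3 − 39.5 = 31.1
  upper = 2 × 35.3 − 29.7 = 40.9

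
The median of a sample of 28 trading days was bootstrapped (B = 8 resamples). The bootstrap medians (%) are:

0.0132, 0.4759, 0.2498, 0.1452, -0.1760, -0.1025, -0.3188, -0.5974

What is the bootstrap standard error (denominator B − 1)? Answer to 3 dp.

Bootstrap SE is the standard deviation of the 8 replicate medians.
Mean of replicates: (0.0132 + 0.4759 + 0.2498 + 0.1452 + (-0.1760) + (-0.1025) + (-0.3188) + (-0.5974)) / 8 = -0.31060 / 8 = -0.03883
Sum of squared deviations: (+0.05203)² + (+0.51472)² + (+0.28863)² + (+0.18402)² + (−0.13717)² + (−0.06367)² + (−0.27997)² + (−0.55858)² = 0.79808
Variance = 0.79808 / 7 = 0.11401
SE* = √0.11401

SE* = 0.338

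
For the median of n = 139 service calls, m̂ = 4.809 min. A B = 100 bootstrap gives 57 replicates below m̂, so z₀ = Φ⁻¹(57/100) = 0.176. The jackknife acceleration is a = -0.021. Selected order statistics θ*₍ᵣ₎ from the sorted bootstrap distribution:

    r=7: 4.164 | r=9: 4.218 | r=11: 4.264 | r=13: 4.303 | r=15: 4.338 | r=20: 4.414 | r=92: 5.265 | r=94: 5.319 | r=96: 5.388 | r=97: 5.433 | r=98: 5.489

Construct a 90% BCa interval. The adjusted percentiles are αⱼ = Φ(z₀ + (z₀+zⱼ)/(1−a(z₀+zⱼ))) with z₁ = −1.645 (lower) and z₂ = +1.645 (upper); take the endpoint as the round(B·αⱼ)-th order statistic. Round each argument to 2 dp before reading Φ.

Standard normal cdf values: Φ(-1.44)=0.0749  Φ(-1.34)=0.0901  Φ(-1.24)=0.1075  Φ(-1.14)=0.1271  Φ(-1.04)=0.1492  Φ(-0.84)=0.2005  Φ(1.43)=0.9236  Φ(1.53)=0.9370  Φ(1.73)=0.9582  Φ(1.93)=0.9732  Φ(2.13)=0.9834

(4.218, 5.433)

Lower: z₀ + z₁ = 0.176 + (-1.645) = -1.469; 1 − a(z₀+z₁) = 1 − (-0.021)(-1.469) = 0.9692; argument = 0.176 + (-1.469)/0.9692 = -1.3398 → -1.34.
α₁ = Φ(-1.34) = 0.0901; rank = round(100 × 0.0901) = 9; θ*₍9₎ = 4.218.
Upper: z₀ + z₂ = 1.821; 1 − a(z₀+z₂) = 1.0382; argument = 1.9299 → 1.93; α₂ = 0.9732; rank = 97; θ*₍97₎ = 5.433.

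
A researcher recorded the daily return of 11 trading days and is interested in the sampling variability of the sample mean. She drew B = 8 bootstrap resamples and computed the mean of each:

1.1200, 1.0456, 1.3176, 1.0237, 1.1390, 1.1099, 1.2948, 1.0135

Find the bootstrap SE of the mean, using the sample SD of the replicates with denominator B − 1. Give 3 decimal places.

Bootstrap SE is the standard deviation of the 8 replicate means.
Mean of replicates: (1.1200 + 1.0456 + 1.3176 + 1.0237 + 1.1390 + 1.1099 + 1.2948 + 1.0135) / 8 = 9.06410 / 8 = 1.13301
Sum of squared deviations: (−0.01301)² + (−0.08741)² + (+0.18459)² + (−0.10931)² + (+0.00599)² + (−0.02311)² + (+0.16179)² + (−0.11951)² = 0.09486
Variance = 0.09486 / 7 = 0.01355
SE* = √0.01355

SE* = 0.116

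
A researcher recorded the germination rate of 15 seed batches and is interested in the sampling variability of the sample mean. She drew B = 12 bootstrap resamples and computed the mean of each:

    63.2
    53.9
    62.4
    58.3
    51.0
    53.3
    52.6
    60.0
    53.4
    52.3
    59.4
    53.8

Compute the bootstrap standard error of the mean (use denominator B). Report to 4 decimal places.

Bootstrap SE is the standard deviation of the 12 replicate means.
Mean of replicates: (63.2 + 53.9 + 62.4 + 58.3 + 51.0 + 53.3 + 52.6 + 60.0 + 53.4 + 52.3 + 59.4 + 53.8) / 12 = 673.60000 / 12 = 56.13333
Sum of squared deviations: (+7.06667)² + (−2.23333)² + (+6.26667)² + (+2.16667)² + (−5.13333)² + (−2.83333)² + (−3.53333)² + (+3.86667)² + (−2.73333)² + (−3.83333)² + (+3.26667)² + (−2.33333)² = 198.98667
Variance = 198.98667 / 12 = 16.58222
SE* = √16.58222

SE* = 4.0721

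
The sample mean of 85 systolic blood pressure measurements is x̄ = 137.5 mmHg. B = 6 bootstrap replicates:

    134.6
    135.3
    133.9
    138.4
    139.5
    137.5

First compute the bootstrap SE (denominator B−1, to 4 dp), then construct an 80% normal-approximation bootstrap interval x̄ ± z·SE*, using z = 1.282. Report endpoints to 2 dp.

(134.61, 140.39)

Mean of replicates = 136.5333; sum of squared deviations = 25.4133; SE* = √(25.4133/5) = 2.2545
Margin = 1.282 × 2.2545 = 2.890
Interval: 137.5 ± 2.890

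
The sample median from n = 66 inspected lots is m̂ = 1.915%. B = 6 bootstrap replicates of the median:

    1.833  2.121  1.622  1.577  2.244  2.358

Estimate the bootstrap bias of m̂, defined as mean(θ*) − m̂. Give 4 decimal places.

bias = +0.0442

mean(θ*) = (1.833 + 2.121 + 1.622 + 1.577 + 2.244 + 2.358) / 6 = 1.95917
bias = 1.95917 − 1.915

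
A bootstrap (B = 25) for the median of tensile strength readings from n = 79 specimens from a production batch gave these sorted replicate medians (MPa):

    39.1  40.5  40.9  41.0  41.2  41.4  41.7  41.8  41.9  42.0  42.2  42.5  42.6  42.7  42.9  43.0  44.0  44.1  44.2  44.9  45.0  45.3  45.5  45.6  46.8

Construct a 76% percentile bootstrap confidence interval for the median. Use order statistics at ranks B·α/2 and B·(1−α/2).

(40.9, 45.3)

α = 0.24; lower rank = 25 × 0.120 = 3; upper rank = 25 × 0.880 = 22.
The 3rd smallest replicate is 40.9; the 22nd is 45.3.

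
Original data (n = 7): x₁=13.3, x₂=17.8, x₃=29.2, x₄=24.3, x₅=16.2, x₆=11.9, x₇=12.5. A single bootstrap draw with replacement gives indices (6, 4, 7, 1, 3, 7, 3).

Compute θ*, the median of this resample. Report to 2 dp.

θ* = 13.30

Resample values: 11.9, 24.3, 12.5, 13.3, 29.2, 12.5, 29.2.
Sorted: 11.9, 12.5, 12.5, 13.3, 24.3, 29.2, 29.2
Median = middle value = 13.30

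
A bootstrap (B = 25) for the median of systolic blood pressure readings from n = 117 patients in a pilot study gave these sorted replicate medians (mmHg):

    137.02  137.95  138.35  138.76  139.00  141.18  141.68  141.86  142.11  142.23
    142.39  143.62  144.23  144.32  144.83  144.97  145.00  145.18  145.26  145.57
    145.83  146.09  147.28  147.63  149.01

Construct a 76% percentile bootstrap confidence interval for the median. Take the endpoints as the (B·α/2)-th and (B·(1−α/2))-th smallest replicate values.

α = 0.24; lower rank = 25 × 0.120 = 3; upper rank = 25 × 0.880 = 22.
The 3rd smallest replicate is 138.35; the 22nd is 146.09.

(138.35, 146.09)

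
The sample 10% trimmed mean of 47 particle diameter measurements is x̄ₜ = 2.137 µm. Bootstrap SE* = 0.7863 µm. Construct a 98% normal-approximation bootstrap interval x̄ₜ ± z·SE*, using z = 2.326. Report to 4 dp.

Margin = 2.326 × 0.7863 = 1.82893
Interval: 2.137 ± 1.82893

(0.3081, 3.9659)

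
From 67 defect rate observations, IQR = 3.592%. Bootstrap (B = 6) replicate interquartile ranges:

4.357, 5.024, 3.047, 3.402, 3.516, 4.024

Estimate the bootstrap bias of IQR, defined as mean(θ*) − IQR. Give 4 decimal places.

bias = +0.3030

mean(θ*) = (4.357 + 5.024 + 3.047 + 3.402 + 3.516 + 4.024) / 6 = 3.89500
bias = 3.89500 − 3.592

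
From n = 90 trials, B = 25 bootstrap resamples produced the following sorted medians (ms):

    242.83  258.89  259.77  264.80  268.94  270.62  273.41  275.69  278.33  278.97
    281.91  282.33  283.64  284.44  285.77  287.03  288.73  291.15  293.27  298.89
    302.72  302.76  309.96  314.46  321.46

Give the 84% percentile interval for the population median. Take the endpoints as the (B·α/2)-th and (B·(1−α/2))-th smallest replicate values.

α = 0.16; lower rank = 25 × 0.080 = 2; upper rank = 25 × 0.920 = 23.
The 2nd smallest replicate is 258.89; the 23rd is 309.96.

(258.89, 309.96)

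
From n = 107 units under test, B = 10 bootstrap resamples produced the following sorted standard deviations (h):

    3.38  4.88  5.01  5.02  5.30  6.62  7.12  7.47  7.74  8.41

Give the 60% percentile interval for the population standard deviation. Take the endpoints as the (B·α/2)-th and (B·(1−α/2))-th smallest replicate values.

(4.88, 7.47)

α = 0.40; lower rank = 10 × 0.200 = 2; upper rank = 10 × 0.800 = 8.
The 2nd smallest replicate is 4.88; the 8th is 7.47.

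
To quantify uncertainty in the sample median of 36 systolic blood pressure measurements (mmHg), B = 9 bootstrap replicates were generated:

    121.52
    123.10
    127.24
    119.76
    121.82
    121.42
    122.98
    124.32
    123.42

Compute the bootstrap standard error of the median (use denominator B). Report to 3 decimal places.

Bootstrap SE is the standard deviation of the 9 replicate medians.
Mean of replicates: (121.52 + 123.10 + 127.24 + 119.76 + 121.82 + 121.42 + 122.98 + 124.32 + 123.42) / 9 = 1105.5800 / 9 = 122.8422
Sum of squared deviations: (−1.3222)² + (+0.2578)² + (+4.3978)² + (−3.0822)² + (−1.0222)² + (−1.4222)² + (+0.1378)² + (+1.4778)² + (+0.5778)² = 36.2596
Variance = 36.2596 / 9 = 4.0288
SE* = √4.0288

SE* = 2.007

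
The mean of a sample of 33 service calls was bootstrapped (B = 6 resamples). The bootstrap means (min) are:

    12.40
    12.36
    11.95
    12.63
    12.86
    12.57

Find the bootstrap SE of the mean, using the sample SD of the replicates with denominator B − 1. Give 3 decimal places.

SE* = 0.308

Bootstrap SE is the standard deviation of the 6 replicate means.
Mean of replicates: (12.40 + 12.36 + 11.95 + 12.63 + 12.86 + 12.57) / 6 = 74.7700 / 6 = 12.4617
Sum of squared deviations: (−0.0617)² + (−0.1017)² + (−0.5117)² + (+0.1683)² + (+0.3983)² + (+0.1083)² = 0.4747
Variance = 0.4747 / 5 = 0.0949
SE* = √0.0949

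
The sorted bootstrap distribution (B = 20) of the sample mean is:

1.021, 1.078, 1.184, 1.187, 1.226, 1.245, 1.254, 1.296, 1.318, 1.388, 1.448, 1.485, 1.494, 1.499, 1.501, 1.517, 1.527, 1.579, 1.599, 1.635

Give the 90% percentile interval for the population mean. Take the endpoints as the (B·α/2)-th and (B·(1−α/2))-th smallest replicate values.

(1.021, 1.599)

α = 0.10; lower rank = 20 × 0.050 = 1; upper rank = 20 × 0.950 = 19.
The 1st smallest replicate is 1.021; the 19th is 1.599.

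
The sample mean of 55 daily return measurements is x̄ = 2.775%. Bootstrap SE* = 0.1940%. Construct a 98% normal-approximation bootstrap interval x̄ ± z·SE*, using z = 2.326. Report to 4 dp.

(2.3238, 3.2262)

Margin = 2.326 × 0.1940 = 0.45124
Interval: 2.775 ± 0.45124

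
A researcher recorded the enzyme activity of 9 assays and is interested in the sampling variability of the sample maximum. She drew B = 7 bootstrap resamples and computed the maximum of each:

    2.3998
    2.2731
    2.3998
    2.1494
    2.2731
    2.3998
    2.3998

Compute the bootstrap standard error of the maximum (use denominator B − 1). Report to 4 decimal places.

Bootstrap SE is the standard deviation of the 7 replicate maximums.
Mean of replicates: (2.3998 + 2.2731 + 2.3998 + 2.1494 + 2.2731 + 2.3998 + 2.3998) / 7 = 16.29480 / 7 = 2.32783
Sum of squared deviations: (+0.07197)² + (−0.05473)² + (+0.07197)² + (−0.17843)² + (−0.05473)² + (+0.07197)² + (+0.07197)² = 0.05855
Variance = 0.05855 / 6 = 0.00976
SE* = √0.00976

SE* = 0.0988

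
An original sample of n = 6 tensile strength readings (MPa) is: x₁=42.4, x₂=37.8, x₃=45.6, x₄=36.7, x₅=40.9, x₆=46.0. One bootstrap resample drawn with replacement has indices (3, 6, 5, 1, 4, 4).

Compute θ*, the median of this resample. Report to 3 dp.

Resample values: 45.6, 46.0, 40.9, 42.4, 36.7, 36.7.
Sorted: 36.7, 36.7, 40.9, 42.4, 45.6, 46.0
Median = average of the two middle values = 41.650

θ* = 41.650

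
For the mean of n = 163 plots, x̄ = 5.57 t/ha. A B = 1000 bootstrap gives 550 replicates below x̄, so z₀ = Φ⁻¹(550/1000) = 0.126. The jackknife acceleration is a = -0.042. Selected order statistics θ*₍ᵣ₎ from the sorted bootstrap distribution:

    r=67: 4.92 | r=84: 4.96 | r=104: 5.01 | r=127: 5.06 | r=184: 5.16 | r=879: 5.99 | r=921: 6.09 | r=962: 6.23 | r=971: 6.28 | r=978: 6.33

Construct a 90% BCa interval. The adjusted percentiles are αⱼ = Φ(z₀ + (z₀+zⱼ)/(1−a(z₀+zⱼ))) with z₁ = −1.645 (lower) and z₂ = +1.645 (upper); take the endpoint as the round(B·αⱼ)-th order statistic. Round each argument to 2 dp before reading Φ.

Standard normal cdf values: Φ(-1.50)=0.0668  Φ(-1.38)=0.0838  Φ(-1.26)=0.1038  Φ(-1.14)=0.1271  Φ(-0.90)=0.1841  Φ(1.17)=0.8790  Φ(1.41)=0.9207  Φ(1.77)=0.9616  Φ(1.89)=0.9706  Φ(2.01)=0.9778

Lower: z₀ + z₁ = 0.126 + (-1.645) = -1.519; 1 − a(z₀+z₁) = 1 − (-0.042)(-1.519) = 0.9362; argument = 0.126 + (-1.519)/0.9362 = -1.4965 → -1.50.
α₁ = Φ(-1.50) = 0.0668; rank = round(1000 × 0.0668) = 67; θ*₍67₎ = 4.92.
Upper: z₀ + z₂ = 1.771; 1 − a(z₀+z₂) = 1.0744; argument = 1.7744 → 1.77; α₂ = 0.9616; rank = 962; θ*₍962₎ = 6.23.

(4.92, 6.23)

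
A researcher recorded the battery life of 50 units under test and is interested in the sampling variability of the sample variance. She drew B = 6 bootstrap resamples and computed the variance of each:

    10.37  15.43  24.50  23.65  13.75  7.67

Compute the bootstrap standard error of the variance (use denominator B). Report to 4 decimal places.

Bootstrap SE is the standard deviation of the 6 replicate variances.
Mean of replicates: (10.37 + 15.43 + 24.50 + 23.65 + 13.75 + 7.67) / 6 = 95.37000 / 6 = 15.89500
Sum of squared deviations: (−5.52500)² + (−0.46500)² + (+8.60500)² + (+7.75500)² + (−2.14500)² + (−8.22500)² = 237.17955
Variance = 237.17955 / 6 = 39.52992
SE* = √39.52992

SE* = 6.2873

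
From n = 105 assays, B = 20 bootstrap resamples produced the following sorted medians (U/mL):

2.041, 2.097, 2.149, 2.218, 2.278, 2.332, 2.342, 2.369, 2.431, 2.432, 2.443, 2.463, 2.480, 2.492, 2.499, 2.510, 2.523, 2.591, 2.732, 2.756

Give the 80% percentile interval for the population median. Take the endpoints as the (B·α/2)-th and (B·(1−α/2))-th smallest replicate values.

(2.097, 2.591)

α = 0.20; lower rank = 20 × 0.100 = 2; upper rank = 20 × 0.900 = 18.
The 2nd smallest replicate is 2.097; the 18th is 2.591.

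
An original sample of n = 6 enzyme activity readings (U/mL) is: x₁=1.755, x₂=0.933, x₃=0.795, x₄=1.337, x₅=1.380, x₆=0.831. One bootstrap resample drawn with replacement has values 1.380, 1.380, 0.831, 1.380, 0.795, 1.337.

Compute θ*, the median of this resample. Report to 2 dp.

Sorted: 0.795, 0.831, 1.337, 1.380, 1.380, 1.380
Median = average of the two middle values = 1.36

θ* = 1.36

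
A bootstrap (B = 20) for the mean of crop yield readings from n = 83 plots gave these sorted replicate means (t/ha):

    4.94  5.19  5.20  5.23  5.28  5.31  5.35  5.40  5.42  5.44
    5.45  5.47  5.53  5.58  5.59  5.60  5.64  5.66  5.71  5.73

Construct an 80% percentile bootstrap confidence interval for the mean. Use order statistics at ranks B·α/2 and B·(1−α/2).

α = 0.20; lower rank = 20 × 0.100 = 2; upper rank = 20 × 0.900 = 18.
The 2nd smallest replicate is 5.19; the 18th is 5.66.

(5.19, 5.66)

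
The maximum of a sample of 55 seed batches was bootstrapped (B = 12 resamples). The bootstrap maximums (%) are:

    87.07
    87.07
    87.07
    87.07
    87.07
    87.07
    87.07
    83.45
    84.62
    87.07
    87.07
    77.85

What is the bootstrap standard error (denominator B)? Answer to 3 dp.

SE* = 2.656

Bootstrap SE is the standard deviation of the 12 replicate maximums.
Mean of replicates: (87.07 + 87.07 + 87.07 + 87.07 + 87.07 + 87.07 + 87.07 + 83.45 + 84.62 + 87.07 + 87.07 + 77.85) / 12 = 1029.5500 / 12 = 85.7958
Sum of squared deviations: (+1.2742)² + (+1.2742)² + (+1.2742)² + (+1.2742)² + (+1.2742)² + (+1.2742)² + (+1.2742)² + (−2.3458)² + (−1.1758)² + (+1.2742)² + (+1.2742)² + (−7.9458)² = 84.6333
Variance = 84.6333 / 12 = 7.0528
SE* = √7.0528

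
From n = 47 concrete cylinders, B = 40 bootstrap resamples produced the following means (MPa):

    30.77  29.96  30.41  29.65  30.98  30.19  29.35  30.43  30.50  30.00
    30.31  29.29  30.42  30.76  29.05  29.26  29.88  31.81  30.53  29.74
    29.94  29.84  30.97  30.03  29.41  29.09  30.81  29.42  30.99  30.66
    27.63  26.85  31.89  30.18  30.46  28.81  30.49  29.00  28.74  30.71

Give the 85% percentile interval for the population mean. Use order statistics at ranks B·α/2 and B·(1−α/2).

Sorted replicates: 26.85, 27.63, 28.74, 28.81, 29.00, 29.05, 29.09, 29.26, 29.29, 29.35, 29.41, 29.42, 29.65, 29.74, 29.84, 29.88, 29.94, 29.96, 30.00, 30.03, 30.18, 30.19, 30.31, 30.41, 30.42, 30.43, 30.46, 30.49, 30.50, 30.53, 30.66, 30.71, 30.76, 30.77, 30.81, 30.97, 30.98, 30.99, 31.81, 31.89
α = 0.15; lower rank = 40 × 0.075 = 3; upper rank = 40 × 0.925 = 37.
The 3rd smallest replicate is 28.74; the 37th is 30.98.

(28.74, 30.98)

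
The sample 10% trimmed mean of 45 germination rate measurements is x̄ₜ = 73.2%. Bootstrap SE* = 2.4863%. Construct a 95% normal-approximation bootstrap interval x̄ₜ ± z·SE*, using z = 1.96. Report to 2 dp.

Margin = 1.96 × 2.4863 = 4.873
Interval: 73.2 ± 4.873

(68.33, 78.07)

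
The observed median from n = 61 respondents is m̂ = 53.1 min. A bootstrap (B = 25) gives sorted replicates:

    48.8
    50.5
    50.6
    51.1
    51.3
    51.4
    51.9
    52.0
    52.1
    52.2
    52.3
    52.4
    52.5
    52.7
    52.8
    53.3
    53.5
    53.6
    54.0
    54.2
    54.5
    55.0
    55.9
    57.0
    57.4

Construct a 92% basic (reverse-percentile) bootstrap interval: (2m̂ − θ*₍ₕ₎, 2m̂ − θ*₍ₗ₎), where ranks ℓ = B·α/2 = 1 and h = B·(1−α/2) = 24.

(49.2, 57.4)

Percentile endpoints at ranks 1 and 24: θ*₍1₎ = 48.8, θ*₍24₎ = 57.0.
Basic interval reflects these around m̂:
  lower = 2 × 53.1 − 57.0 = 49.2
  upper = 2 × 53.1 − 48.8 = 57.4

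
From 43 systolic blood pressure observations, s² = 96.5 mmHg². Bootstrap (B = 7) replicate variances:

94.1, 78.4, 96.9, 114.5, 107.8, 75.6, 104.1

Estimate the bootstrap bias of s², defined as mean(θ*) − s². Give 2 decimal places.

bias = −0.59

mean(θ*) = (94.1 + 78.4 + 96.9 + 114.5 + 107.8 + 75.6 + 104.1) / 7 = 95.914
bias = 95.914 − 96.5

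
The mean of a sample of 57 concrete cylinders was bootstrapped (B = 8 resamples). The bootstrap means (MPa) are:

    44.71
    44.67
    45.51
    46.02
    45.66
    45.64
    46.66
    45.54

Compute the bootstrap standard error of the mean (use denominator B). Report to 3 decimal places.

Bootstrap SE is the standard deviation of the 8 replicate means.
Mean of replicates: (44.71 + 44.67 + 45.51 + 46.02 + 45.66 + 45.64 + 46.66 + 45.54) / 8 = 364.4100 / 8 = 45.5512
Sum of squared deviations: (−0.8412)² + (−0.8812)² + (−0.0412)² + (+0.4688)² + (+0.1088)² + (+0.0888)² + (+1.1088)² + (−0.0112)² = 2.9549
Variance = 2.9549 / 8 = 0.3694
SE* = √0.3694

SE* = 0.608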